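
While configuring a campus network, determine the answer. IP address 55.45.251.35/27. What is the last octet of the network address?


Given: IP = 55.45.251.35, prefix = /27
Subnet mask = 255.255.255.224
Last octet of IP: 35
Last octet of mask: 224
Network last octet = 35 AND 224 = 32

32


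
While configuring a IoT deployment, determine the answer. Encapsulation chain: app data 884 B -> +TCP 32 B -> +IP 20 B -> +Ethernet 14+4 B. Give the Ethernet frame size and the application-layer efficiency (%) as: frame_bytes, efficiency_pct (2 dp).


TCP segment = 884 + 32 = 916 B
IP packet = 916 + 20 = 936 B
Ethernet frame = 936 + 14 + 4 = 954 B
Efficiency = app / frame = 884 / 954 = 0.926625 = 92.6625% -> 92.66% (2 dp)

954, 92.66


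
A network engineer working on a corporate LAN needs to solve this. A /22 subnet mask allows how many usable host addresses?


Given: subnet mask /22
Host bits = 32 - 22 = 10
Total addresses = 2^10 = 1024
Usable hosts = 1024 - 2 (network + broadcast) = 1022

1022


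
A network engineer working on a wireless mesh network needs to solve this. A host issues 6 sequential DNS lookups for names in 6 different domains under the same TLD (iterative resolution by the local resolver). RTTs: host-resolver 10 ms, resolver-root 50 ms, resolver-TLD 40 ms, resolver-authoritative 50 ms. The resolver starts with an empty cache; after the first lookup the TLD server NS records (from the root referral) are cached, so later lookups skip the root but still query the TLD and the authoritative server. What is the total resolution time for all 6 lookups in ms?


Lookup 1 (cold cache): local + root + TLD + auth = 10 + 50 + 40 + 50 = 150 ms
Lookups 2..6 (TLD NS cached -> skip root; new domain -> still ask TLD and auth): local + TLD + auth = 10 + 40 + 50 = 100 ms each
Remaining 5 lookups: 5 * 100 = 500 ms
Total = 150 + 500 = 650 ms

650


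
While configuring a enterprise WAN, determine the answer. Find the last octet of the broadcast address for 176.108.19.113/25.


Given: IP = 176.108.19.113, prefix = /25
Host bits = 32 - 25 = 7
Network last octet = 113 AND mask = 0
Host part size = 2^7 - 1 = 127
Broadcast last octet = 0 OR 127 = 127

127


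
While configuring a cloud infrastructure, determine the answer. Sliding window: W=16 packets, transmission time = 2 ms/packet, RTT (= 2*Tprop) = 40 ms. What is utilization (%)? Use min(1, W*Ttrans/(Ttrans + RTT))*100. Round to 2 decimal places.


Given: W = 16, Ttrans = 2 ms, RTT = 40 ms (= 2 * Tprop, Tprop = 20 ms)
Cycle time = Ttrans + RTT = 2 + 40 = 42 ms (first packet sent until its ACK returns)
W * Ttrans = 16 * 2 = 32 ms of sending per cycle
W * Ttrans / (Ttrans + RTT) = 32 / 42 = 0.761905
U = min(1, 0.761905) = 0.761905
U% = 76.19%

76.19


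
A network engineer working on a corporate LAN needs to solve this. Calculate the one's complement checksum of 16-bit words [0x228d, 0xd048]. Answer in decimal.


Given words: [0x228d, 0xd048]
Step 1: Sum all words
Raw sum = 8845 + 53320 = 62165
One's complement = ~62165 & 0xFFFF = 3370

3370


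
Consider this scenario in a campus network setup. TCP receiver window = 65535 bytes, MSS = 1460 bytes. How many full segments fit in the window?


Given: RWND = 65535 bytes, MSS = 1460 bytes
Full segments = floor(RWND / MSS)
Full segments = floor(65535 / 1460)
Full segments = floor(44.887) = 44

44


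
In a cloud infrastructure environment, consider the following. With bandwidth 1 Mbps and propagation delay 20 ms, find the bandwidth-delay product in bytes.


Given: bandwidth = 1 Mbps, delay = 20 ms
BDP in bits = 1 * 10^6 * 20 / 1000
BDP in bits = 20000
BDP in bytes = 20000 / 8 = 2500

2500


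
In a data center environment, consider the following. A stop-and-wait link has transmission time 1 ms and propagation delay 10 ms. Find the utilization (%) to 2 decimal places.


Given: Ttrans = 1 ms, Tprop = 10 ms
RTT = 2 * Tprop = 2 * 10 = 20 ms
U = Ttrans / (Ttrans + RTT)
U = 1 / (1 + 20)
U = 1 / 21 = 0.047619
U% = 4.76%

4.76


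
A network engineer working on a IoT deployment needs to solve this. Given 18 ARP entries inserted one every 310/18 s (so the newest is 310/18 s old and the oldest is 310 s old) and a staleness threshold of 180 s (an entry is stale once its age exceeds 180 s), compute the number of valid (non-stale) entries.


Ages are k * 310/18 s for k = 1..18 (spacing = 17.2222 s).
Entry k is valid iff k * 310/18 <= 180 iff k <= 18 * 180 / 310 = 10.4516
n_valid = floor(10.4516) = 10
(n_stale = 18 - 10 = 8)

10


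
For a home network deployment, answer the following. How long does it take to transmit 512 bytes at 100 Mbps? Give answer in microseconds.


Given: packet = 512 bytes, bandwidth = 100 Mbps
Packet in bits = 512 * 8 = 4096 bits
Bandwidth = 100 * 10^6 = 100000000 bps
Time = 4096 / 100000000 seconds
Time in us = 4096 * 10^6 / 100000000 = 40.96

40.96


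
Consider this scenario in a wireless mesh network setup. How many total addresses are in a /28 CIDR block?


Given: CIDR prefix /28
Host bits = 32 - 28 = 4
Total addresses = 2^4 = 16

16


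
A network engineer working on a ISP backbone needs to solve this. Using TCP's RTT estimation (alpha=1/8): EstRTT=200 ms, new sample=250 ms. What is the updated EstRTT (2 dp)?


Given: EstRTT = 200 ms, SampleRTT = 250 ms, alpha = 1/8
New EstRTT = (1 - alpha) * EstRTT + alpha * SampleRTT
(7/8) * 200 = 175
(1/8) * 250 = 31.25
New EstRTT = 175 + 31.25 = 206.25 ms -> 206.25 ms (2 dp)

206.25


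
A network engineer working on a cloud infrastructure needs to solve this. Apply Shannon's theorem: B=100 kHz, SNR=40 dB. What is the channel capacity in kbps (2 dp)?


Given: B = 100 kHz, SNR = 40 dB
SNR linear = 10^(40/10) = 10000
1 + SNR = 10001
log2(10001) = 13.2878566418
C = 100 * 1000 * 13.2878566418 = 1328785.6642 bps
C = 1328.785664 kbps -> 1328.79 kbps (2 dp)

1328.79


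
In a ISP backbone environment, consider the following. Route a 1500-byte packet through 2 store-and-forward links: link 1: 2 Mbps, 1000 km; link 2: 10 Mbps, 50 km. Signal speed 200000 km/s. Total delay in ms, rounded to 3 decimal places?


Packet = 1500 bytes = 12000 bits. Store-and-forward: sum (t_trans + t_prop) per link.
Link 1: t_trans = 12000/(2*10^6) s = 6.0000 ms; t_prop = 1000/200000 s = 5.0000 ms; subtotal = 11.0000 ms
Link 2: t_trans = 12000/(10*10^6) s = 1.2000 ms; t_prop = 50/200000 s = 0.2500 ms; subtotal = 1.4500 ms
End-to-end = 11.0000 + 1.4500 = 12.4500 ms -> 12.450 ms (3 dp)

12.450


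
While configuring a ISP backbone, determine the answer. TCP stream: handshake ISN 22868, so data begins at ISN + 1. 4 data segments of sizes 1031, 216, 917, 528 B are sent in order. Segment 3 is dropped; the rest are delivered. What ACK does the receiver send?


SYN uses sequence number 22868; first data byte = ISN + 1 = 22869.
Segment 1: SEQ = 22869, len = 1031 B, covers [22869, 23899]
Segment 2: SEQ = 23900, len = 216 B, covers [23900, 24115]
Segment 3: SEQ = 24116, len = 917 B, covers [24116, 25032] [LOST]
Segment 4: SEQ = 25033, len = 528 B, covers [25033, 25560]
In-order data received: bytes [22869, 24115] (segments 1..2).
Segment 3 missing -> gap begins at byte 24116; later segments buffered out of order.
Cumulative ACK = next expected in-order byte = 22869 + 1031 + 216 = 24116

24116


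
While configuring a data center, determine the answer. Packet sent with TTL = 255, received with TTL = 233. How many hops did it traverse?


Given: initial TTL = 255, received TTL = 233
Hops = initial TTL - received TTL
Hops = 255 - 233 = 22

22


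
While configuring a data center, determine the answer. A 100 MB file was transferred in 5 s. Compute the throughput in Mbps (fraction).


Given: file = 100 MB, time = 5 s
File in Mb = 100 * 8 = 800 Mb
Throughput = 800 / 5 Mbps
Throughput = 160 Mbps

160


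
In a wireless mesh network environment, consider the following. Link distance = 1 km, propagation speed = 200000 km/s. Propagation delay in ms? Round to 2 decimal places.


Given: distance = 1 km, speed = 200000 km/s
Delay = distance / speed = 1 / 200000 seconds
Delay in ms = 1 * 1000 / 200000
Delay = 0.0050 ms
Rounded to 2 dp = 0.01 ms

0.01


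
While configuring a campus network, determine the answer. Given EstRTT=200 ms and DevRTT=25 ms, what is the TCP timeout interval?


Given: EstRTT = 200 ms, DevRTT = 25 ms
Timeout = EstRTT + 4 * DevRTT
4 * DevRTT = 4 * 25 = 100
Timeout = 200 + 100 = 300 ms

300


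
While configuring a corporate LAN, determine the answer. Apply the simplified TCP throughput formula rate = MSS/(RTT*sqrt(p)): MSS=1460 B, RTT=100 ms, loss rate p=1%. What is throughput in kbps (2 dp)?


Given: MSS = 1460 bytes, RTT = 100 ms, loss = 1%
RTT in seconds = 100 / 1000 = 0.1
Loss rate = 1% = 0.01
sqrt(loss) = sqrt(0.01) = 0.1
Throughput (bytes/s) = 1460 / (0.1 * 0.1) = 146000.0000
Throughput (kbps) = 146000.0000 * 8 / 1000 = 1168.000000 -> 1168.00 kbps (2 dp)

1168.00


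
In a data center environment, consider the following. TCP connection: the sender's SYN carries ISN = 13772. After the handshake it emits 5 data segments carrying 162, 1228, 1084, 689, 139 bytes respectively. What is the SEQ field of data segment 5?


The SYN occupies sequence number ISN = 13772, so the first data byte is ISN + 1 = 13773.
SEQ of data segment i = (ISN + 1) + sum of payload sizes of segments 1..i-1.
Segment 1: SEQ = 13773, payload = 162 bytes
Segment 2: SEQ = 13935, payload = 1228 bytes
Segment 3: SEQ = 15163, payload = 1084 bytes
Segment 4: SEQ = 16247, payload = 689 bytes
Segment 5: SEQ = 16936, payload = 139 bytes
SEQ of segment 5 = 13773 + 162 + 1228 + 1084 + 689 = 16936

16936


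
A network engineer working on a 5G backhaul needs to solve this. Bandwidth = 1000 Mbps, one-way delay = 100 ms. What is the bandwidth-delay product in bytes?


Given: bandwidth = 1000 Mbps, delay = 100 ms
BDP in bits = 1000 * 10^6 * 100 / 1000
BDP in bits = 100000000
BDP in bytes = 100000000 / 8 = 12500000

12500000


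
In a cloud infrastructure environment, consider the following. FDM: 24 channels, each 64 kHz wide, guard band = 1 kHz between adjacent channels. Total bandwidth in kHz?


Given: 24 channels, 64 kHz each, guard = 1 kHz
Channel bandwidth = 24 * 64 = 1536 kHz
Guard bands = 23 gaps * 1 kHz = 23 kHz
Total = 1536 + 23 = 1559 kHz

1559


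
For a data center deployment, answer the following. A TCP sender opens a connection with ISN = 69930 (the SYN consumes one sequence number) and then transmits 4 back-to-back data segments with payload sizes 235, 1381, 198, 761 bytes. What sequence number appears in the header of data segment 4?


The SYN occupies sequence number ISN = 69930, so the first data byte is ISN + 1 = 69931.
SEQ of data segment i = (ISN + 1) + sum of payload sizes of segments 1..i-1.
Segment 1: SEQ = 69931, payload = 235 bytes
Segment 2: SEQ = 70166, payload = 1381 bytes
Segment 3: SEQ = 71547, payload = 198 bytes
Segment 4: SEQ = 71745, payload = 761 bytes
SEQ of segment 4 = 69931 + 235 + 1381 + 198 = 71745

71745


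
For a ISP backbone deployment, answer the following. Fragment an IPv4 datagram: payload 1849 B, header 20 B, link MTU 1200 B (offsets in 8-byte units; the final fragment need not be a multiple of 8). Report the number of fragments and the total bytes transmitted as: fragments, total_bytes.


Max data per non-final fragment = floor((MTU - header)/8)*8 = floor((1200 - 20)/8)*8 = floor(1180/8)*8 = 1176 B
Final fragment needs no 8-byte alignment: it can carry up to MTU - header = 1180 B
Non-final fragments needed = ceil((payload - 1180) / 1176) = ceil(669/1176) = ceil(0.5689) = 1
Number of fragments = 1 + 1 = 2
Fragment sizes (data): 1 * 1176 B + 673 B (last, 673 <= 1180 OK)
Total bytes sent = payload + n_frags * header = 1849 + 2*20 = 1849 + 40 = 1889 B

2, 1889


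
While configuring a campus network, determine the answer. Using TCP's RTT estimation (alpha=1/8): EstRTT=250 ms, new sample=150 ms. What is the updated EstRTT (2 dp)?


Given: EstRTT = 250 ms, SampleRTT = 150 ms, alpha = 1/8
New EstRTT = (1 - alpha) * EstRTT + alpha * SampleRTT
(7/8) * 250 = 218.75
(1/8) * 150 = 18.75
New EstRTT = 218.75 + 18.75 = 237.5 ms -> 237.50 ms (2 dp)

237.50


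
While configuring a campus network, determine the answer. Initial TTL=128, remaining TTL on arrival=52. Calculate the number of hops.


Given: initial TTL = 128, received TTL = 52
Hops = initial TTL - received TTL
Hops = 128 - 52 = 76

76


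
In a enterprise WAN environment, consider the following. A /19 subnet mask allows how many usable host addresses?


Given: subnet mask /19
Host bits = 32 - 19 = 13
Total addresses = 2^13 = 8192
Usable hosts = 8192 - 2 (network + broadcast) = 8190

8190


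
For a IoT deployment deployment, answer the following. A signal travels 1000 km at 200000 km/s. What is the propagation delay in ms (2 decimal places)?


Given: distance = 1000 km, speed = 200000 km/s
Delay = distance / speed = 1000 / 200000 seconds
Delay in ms = 1000 * 1000 / 200000
Delay = 5.0000 ms
Rounded to 2 dp = 5.00 ms

5.00


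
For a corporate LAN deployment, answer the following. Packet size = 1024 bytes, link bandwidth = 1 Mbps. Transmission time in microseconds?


Given: packet = 1024 bytes, bandwidth = 1 Mbps
Packet in bits = 1024 * 8 = 8192 bits
Bandwidth = 1 * 10^6 = 1000000 bps
Time = 8192 / 1000000 seconds
Time in us = 8192 * 10^6 / 1000000 = 8192

8192


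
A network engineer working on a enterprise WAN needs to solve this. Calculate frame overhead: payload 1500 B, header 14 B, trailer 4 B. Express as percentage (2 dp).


Given: payload = 1500 B, header = 14 B, trailer = 4 B
Overhead bytes = header + trailer = 14 + 4 = 18
Total frame = payload + overhead = 1500 + 18 = 1518
Overhead % = 18 / 1518 * 100 = 1.1858% -> 1.19% (2 dp)

1.19


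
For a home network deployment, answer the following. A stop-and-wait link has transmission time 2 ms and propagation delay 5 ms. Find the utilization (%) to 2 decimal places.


Given: Ttrans = 2 ms, Tprop = 5 ms
RTT = 2 * Tprop = 2 * 5 = 10 ms
U = Ttrans / (Ttrans + RTT)
U = 2 / (2 + 10)
U = 2 / 12 = 0.166667
U% = 16.67%

16.67


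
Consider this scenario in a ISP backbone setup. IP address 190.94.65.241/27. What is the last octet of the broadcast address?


Given: IP = 190.94.65.241, prefix = /27
Host bits = 32 - 27 = 5
Network last octet = 241 AND mask = 224
Host part size = 2^5 - 1 = 31
Broadcast last octet = 224 OR 31 = 255

255


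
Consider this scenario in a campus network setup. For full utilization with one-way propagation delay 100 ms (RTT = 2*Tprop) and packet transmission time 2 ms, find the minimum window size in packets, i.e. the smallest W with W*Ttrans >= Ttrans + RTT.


Given: Ttrans = 2 ms, RTT = 200 ms (= 2 * Tprop, Tprop = 100 ms)
Time until first ACK returns = Ttrans + RTT = 2 + 200 = 202 ms
Need W * Ttrans >= Ttrans + RTT  ->  W >= (Ttrans + RTT) / Ttrans
(Ttrans + RTT) / Ttrans = 202 / 2 = 101
W_min = ceil(101) = 101

101


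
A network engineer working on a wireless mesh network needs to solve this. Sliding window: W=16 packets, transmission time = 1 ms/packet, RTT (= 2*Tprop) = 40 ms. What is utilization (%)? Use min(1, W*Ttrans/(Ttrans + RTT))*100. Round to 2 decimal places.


Given: W = 16, Ttrans = 1 ms, RTT = 40 ms (= 2 * Tprop, Tprop = 20 ms)
Cycle time = Ttrans + RTT = 1 + 40 = 41 ms (first packet sent until its ACK returns)
W * Ttrans = 16 * 1 = 16 ms of sending per cycle
W * Ttrans / (Ttrans + RTT) = 16 / 41 = 0.390244
U = min(1, 0.390244) = 0.390244
U% = 39.02%

39.02


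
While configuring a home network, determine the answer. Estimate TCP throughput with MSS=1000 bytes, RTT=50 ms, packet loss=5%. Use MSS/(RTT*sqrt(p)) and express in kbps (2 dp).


Given: MSS = 1000 bytes, RTT = 50 ms, loss = 5%
RTT in seconds = 50 / 1000 = 0.05
Loss rate = 5% = 0.05
sqrt(loss) = sqrt(0.05) = 0.223606797750
Throughput (bytes/s) = 1000 / (0.05 * 0.223606797750) = 89442.7191
Throughput (kbps) = 89442.7191 * 8 / 1000 = 715.541753 -> 715.54 kbps (2 dp)

715.54


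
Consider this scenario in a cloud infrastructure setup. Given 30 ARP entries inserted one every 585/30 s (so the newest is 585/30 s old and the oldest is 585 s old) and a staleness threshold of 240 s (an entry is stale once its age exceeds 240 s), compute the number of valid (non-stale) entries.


Ages are k * 585/30 s for k = 1..30 (spacing = 19.5000 s).
Entry k is valid iff k * 585/30 <= 240 iff k <= 30 * 240 / 585 = 12.3077
n_valid = floor(12.3077) = 12
(n_stale = 30 - 12 = 18)

12


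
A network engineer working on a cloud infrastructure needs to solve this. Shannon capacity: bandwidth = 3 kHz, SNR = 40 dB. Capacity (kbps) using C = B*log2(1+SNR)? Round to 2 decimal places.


Given: B = 3 kHz, SNR = 40 dB
SNR linear = 10^(40/10) = 10000
1 + SNR = 10001
log2(10001) = 13.2878566418
C = 3 * 1000 * 13.2878566418 = 39863.5699 bps
C = 39.863570 kbps -> 39.86 kbps (2 dp)

39.86


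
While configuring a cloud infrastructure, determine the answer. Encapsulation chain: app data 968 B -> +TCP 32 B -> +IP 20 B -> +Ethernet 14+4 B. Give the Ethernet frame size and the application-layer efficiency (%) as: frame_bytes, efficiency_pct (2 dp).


TCP segment = 968 + 32 = 1000 B
IP packet = 1000 + 20 = 1020 B
Ethernet frame = 1020 + 14 + 4 = 1038 B
Efficiency = app / frame = 968 / 1038 = 0.932563 = 93.2563% -> 93.26% (2 dp)

1038, 93.26


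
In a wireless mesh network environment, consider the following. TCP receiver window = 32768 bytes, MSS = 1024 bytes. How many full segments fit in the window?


Given: RWND = 32768 bytes, MSS = 1024 bytes
Full segments = floor(RWND / MSS)
Full segments = floor(32768 / 1024)
Full segments = floor(32.0) = 32

32


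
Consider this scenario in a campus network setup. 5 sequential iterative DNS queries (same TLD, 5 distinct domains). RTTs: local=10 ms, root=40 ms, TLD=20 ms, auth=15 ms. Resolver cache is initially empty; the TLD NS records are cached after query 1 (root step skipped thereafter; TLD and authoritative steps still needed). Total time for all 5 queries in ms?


Lookup 1 (cold cache): local + root + TLD + auth = 10 + 40 + 20 + 15 = 85 ms
Lookups 2..5 (TLD NS cached -> skip root; new domain -> still ask TLD and auth): local + TLD + auth = 10 + 20 + 15 = 45 ms each
Remaining 4 lookups: 4 * 45 = 180 ms
Total = 85 + 180 = 265 ms

265


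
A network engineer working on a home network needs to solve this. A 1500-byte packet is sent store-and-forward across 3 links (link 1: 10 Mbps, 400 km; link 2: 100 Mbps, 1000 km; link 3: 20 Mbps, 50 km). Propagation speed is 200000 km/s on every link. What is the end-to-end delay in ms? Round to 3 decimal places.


Packet = 1500 bytes = 12000 bits. Store-and-forward: sum (t_trans + t_prop) per link.
Link 1: t_trans = 12000/(10*10^6) s = 1.2000 ms; t_prop = 400/200000 s = 2.0000 ms; subtotal = 3.2000 ms
Link 2: t_trans = 12000/(100*10^6) s = 0.1200 ms; t_prop = 1000/200000 s = 5.0000 ms; subtotal = 5.1200 ms
Link 3: t_trans = 12000/(20*10^6) s = 0.6000 ms; t_prop = 50/200000 s = 0.2500 ms; subtotal = 0.8500 ms
End-to-end = 3.2000 + 5.1200 + 0.8500 = 9.1700 ms -> 9.170 ms (3 dp)

9.170


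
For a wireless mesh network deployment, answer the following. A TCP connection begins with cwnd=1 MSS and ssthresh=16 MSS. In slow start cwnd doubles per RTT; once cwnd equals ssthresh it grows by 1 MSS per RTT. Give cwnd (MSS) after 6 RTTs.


RTT 0: cwnd = 1 MSS (initial)
RTT 1: cwnd = 2 MSS (slow start, doubled)
RTT 2: cwnd = 4 MSS (slow start, doubled)
RTT 3: cwnd = 8 MSS (slow start, doubled)
RTT 4: cwnd = 16 MSS (slow start, doubled)
RTT 5: cwnd = 17 MSS (congestion avoidance, +1)
RTT 6: cwnd = 18 MSS (congestion avoidance, +1)

18


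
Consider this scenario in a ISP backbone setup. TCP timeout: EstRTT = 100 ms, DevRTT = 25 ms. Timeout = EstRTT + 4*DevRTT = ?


Given: EstRTT = 100 ms, DevRTT = 25 ms
Timeout = EstRTT + 4 * DevRTT
4 * DevRTT = 4 * 25 = 100
Timeout = 100 + 100 = 200 ms

200


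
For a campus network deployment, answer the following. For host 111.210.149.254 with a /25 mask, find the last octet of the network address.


Given: IP = 111.210.149.254, prefix = /25
Subnet mask = 255.255.255.128
Last octet of IP: 254
Last octet of mask: 128
Network last octet = 254 AND 128 = 128

128


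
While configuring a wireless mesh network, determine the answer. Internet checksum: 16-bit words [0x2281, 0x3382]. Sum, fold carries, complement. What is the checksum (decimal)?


Given words: [0x2281, 0x3382]
Step 1: Sum all words
Raw sum = 8833 + 13186 = 22019
One's complement = ~22019 & 0xFFFF = 43516

43516


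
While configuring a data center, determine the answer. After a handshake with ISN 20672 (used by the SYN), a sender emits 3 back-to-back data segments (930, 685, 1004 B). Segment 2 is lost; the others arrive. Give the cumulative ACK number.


SYN uses sequence number 20672; first data byte = ISN + 1 = 20673.
Segment 1: SEQ = 20673, len = 930 B, covers [20673, 21602]
Segment 2: SEQ = 21603, len = 685 B, covers [21603, 22287] [LOST]
Segment 3: SEQ = 22288, len = 1004 B, covers [22288, 23291]
In-order data received: bytes [20673, 21602] (segments 1..1).
Segment 2 missing -> gap begins at byte 21603; later segments buffered out of order.
Cumulative ACK = next expected in-order byte = 20673 + 930 = 21603

21603


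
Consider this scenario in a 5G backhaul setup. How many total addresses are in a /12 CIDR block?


Given: CIDR prefix /12
Host bits = 32 - 12 = 20
Total addresses = 2^20 = 1048576

1048576


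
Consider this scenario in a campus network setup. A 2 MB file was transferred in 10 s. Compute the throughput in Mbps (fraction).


Given: file = 2 MB, time = 10 s
File in Mb = 2 * 8 = 16 Mb
Throughput = 16 / 10 Mbps
Throughput = 8/5 Mbps

8/5


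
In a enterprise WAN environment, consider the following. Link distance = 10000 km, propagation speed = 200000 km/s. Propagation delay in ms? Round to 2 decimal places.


Given: distance = 10000 km, speed = 200000 km/s
Delay = distance / speed = 10000 / 200000 seconds
Delay in ms = 10000 * 1000 / 200000
Delay = 50.0000 ms
Rounded to 2 dp = 50.00 ms

50.00


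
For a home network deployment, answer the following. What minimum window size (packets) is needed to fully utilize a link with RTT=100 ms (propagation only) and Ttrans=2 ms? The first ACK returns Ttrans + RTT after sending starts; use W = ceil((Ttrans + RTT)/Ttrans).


Given: Ttrans = 2 ms, RTT = 100 ms (= 2 * Tprop, Tprop = 50 ms)
Time until first ACK returns = Ttrans + RTT = 2 + 100 = 102 ms
Need W * Ttrans >= Ttrans + RTT  ->  W >= (Ttrans + RTT) / Ttrans
(Ttrans + RTT) / Ttrans = 102 / 2 = 51
W_min = ceil(51) = 51

51


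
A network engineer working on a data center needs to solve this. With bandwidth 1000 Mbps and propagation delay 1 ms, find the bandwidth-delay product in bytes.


Given: bandwidth = 1000 Mbps, delay = 1 ms
BDP in bits = 1000 * 10^6 * 1 / 1000
BDP in bits = 1000000
BDP in bytes = 1000000 / 8 = 125000

125000


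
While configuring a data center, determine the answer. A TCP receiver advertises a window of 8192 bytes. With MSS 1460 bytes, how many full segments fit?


Given: RWND = 8192 bytes, MSS = 1460 bytes
Full segments = floor(RWND / MSS)
Full segments = floor(8192 / 1460)
Full segments = floor(5.611) = 5

5


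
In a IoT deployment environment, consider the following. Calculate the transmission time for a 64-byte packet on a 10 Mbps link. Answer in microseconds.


Given: packet = 64 bytes, bandwidth = 10 Mbps
Packet in bits = 64 * 8 = 512 bits
Bandwidth = 10 * 10^6 = 10000000 bps
Time = 512 / 10000000 seconds
Time in us = 512 * 10^6 / 10000000 = 51.2

51.2


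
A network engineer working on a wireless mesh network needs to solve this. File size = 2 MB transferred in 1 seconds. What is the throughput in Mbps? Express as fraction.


Given: file = 2 MB, time = 1 s
File in Mb = 2 * 8 = 16 Mb
Throughput = 16 / 1 Mbps
Throughput = 16 Mbps

16


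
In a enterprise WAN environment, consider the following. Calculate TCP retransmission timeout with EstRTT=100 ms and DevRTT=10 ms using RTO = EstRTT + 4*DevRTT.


Given: EstRTT = 100 ms, DevRTT = 10 ms
Timeout = EstRTT + 4 * DevRTT
4 * DevRTT = 4 * 10 = 40
Timeout = 100 + 40 = 140 ms

140


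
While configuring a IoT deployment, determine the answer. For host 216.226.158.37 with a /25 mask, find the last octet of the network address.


Given: IP = 216.226.158.37, prefix = /25
Subnet mask = 255.255.255.128
Last octet of IP: 37
Last octet of mask: 128
Network last octet = 37 AND 128 = 0

0


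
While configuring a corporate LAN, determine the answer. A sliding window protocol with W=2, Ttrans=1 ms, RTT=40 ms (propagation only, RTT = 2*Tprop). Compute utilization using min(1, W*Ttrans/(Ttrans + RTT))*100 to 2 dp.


Given: W = 2, Ttrans = 1 ms, RTT = 40 ms (= 2 * Tprop, Tprop = 20 ms)
Cycle time = Ttrans + RTT = 1 + 40 = 41 ms (first packet sent until its ACK returns)
W * Ttrans = 2 * 1 = 2 ms of sending per cycle
W * Ttrans / (Ttrans + RTT) = 2 / 41 = 0.048780
U = min(1, 0.048780) = 0.048780
U% = 4.88%

4.88


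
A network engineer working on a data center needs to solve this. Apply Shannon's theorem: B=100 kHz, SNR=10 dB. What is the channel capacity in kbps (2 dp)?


Given: B = 100 kHz, SNR = 10 dB
SNR linear = 10^(10/10) = 10
1 + SNR = 11
log2(11) = 3.4594316186
C = 100 * 1000 * 3.4594316186 = 345943.1619 bps
C = 345.943162 kbps -> 345.94 kbps (2 dp)

345.94


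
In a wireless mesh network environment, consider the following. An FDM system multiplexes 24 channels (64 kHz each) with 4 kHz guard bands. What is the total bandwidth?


Given: 24 channels, 64 kHz each, guard = 4 kHz
Channel bandwidth = 24 * 64 = 1536 kHz
Guard bands = 23 gaps * 4 kHz = 92 kHz
Total = 1536 + 92 = 1628 kHz

1628


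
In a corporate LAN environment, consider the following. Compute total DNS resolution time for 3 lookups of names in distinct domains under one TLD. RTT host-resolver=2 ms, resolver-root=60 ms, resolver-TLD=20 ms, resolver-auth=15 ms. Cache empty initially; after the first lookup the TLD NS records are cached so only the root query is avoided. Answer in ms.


Lookup 1 (cold cache): local + root + TLD + auth = 2 + 60 + 20 + 15 = 97 ms
Lookups 2..3 (TLD NS cached -> skip root; new domain -> still ask TLD and auth): local + TLD + auth = 2 + 20 + 15 = 37 ms each
Remaining 2 lookups: 2 * 37 = 74 ms
Total = 97 + 74 = 171 ms

171


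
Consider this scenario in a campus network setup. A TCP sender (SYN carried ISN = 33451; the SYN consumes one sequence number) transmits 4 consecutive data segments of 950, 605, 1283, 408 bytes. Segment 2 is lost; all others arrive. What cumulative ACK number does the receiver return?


SYN uses sequence number 33451; first data byte = ISN + 1 = 33452.
Segment 1: SEQ = 33452, len = 950 B, covers [33452, 34401]
Segment 2: SEQ = 34402, len = 605 B, covers [34402, 35006] [LOST]
Segment 3: SEQ = 35007, len = 1283 B, covers [35007, 36289]
Segment 4: SEQ = 36290, len = 408 B, covers [36290, 36697]
In-order data received: bytes [33452, 34401] (segments 1..1).
Segment 2 missing -> gap begins at byte 34402; later segments buffered out of order.
Cumulative ACK = next expected in-order byte = 33452 + 950 = 34402

34402


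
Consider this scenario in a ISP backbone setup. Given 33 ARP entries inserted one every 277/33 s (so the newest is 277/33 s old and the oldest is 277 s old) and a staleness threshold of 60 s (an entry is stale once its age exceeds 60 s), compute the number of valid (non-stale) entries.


Ages are k * 277/33 s for k = 1..33 (spacing = 8.3939 s).
Entry k is valid iff k * 277/33 <= 60 iff k <= 33 * 60 / 277 = 7.1480
n_valid = floor(7.1480) = 7
(n_stale = 33 - 7 = 26)

7


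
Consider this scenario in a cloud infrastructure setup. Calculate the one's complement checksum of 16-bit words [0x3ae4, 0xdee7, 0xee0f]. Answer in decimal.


Given words: [0x3ae4, 0xdee7, 0xee0f]
Step 1: Sum all words
Raw sum = 15076 + 57063 + 60943 = 133082
Step 2: Fold carry: (2010 + 2) = 2012
One's complement = ~2012 & 0xFFFF = 63523

63523


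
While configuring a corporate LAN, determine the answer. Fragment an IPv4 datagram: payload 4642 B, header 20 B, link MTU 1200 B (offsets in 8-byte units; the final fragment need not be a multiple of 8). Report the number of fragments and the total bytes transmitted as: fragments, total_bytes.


Max data per non-final fragment = floor((MTU - header)/8)*8 = floor((1200 - 20)/8)*8 = floor(1180/8)*8 = 1176 B
Final fragment needs no 8-byte alignment: it can carry up to MTU - header = 1180 B
Non-final fragments needed = ceil((payload - 1180) / 1176) = ceil(3462/1176) = ceil(2.9439) = 3
Number of fragments = 3 + 1 = 4
Fragment sizes (data): 3 * 1176 B + 1114 B (last, 1114 <= 1180 OK)
Total bytes sent = payload + n_frags * header = 4642 + 4*20 = 4642 + 80 = 4722 B

4, 4722


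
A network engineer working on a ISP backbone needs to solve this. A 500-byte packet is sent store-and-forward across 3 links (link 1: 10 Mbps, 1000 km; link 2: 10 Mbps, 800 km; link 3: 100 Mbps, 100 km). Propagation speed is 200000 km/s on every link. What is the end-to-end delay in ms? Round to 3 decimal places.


Packet = 500 bytes = 4000 bits. Store-and-forward: sum (t_trans + t_prop) per link.
Link 1: t_trans = 4000/(10*10^6) s = 0.4000 ms; t_prop = 1000/200000 s = 5.0000 ms; subtotal = 5.4000 ms
Link 2: t_trans = 4000/(10*10^6) s = 0.4000 ms; t_prop = 800/200000 s = 4.0000 ms; subtotal = 4.4000 ms
Link 3: t_trans = 4000/(100*10^6) s = 0.0400 ms; t_prop = 100/200000 s = 0.5000 ms; subtotal = 0.5400 ms
End-to-end = 5.4000 + 4.4000 + 0.5400 = 10.3400 ms -> 10.340 ms (3 dp)

10.340


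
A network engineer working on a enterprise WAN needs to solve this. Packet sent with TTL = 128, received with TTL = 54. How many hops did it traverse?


Given: initial TTL = 128, received TTL = 54
Hops = initial TTL - received TTL
Hops = 128 - 54 = 74

74


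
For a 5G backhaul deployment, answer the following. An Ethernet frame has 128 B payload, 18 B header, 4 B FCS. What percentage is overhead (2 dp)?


Given: payload = 128 B, header = 18 B, trailer = 4 B
Overhead bytes = header + trailer = 18 + 4 = 22
Total frame = payload + overhead = 128 + 22 = 150
Overhead % = 22 / 150 * 100 = 14.6667% -> 14.67% (2 dp)

14.67


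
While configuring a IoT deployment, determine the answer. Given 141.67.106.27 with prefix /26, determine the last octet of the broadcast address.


Given: IP = 141.67.106.27, prefix = /26
Host bits = 32 - 26 = 6
Network last octet = 27 AND mask = 0
Host part size = 2^6 - 1 = 63
Broadcast last octet = 0 OR 63 = 63

63


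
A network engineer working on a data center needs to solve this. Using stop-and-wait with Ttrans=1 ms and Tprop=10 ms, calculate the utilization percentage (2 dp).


Given: Ttrans = 1 ms, Tprop = 10 ms
RTT = 2 * Tprop = 2 * 10 = 20 ms
U = Ttrans / (Ttrans + RTT)
U = 1 / (1 + 20)
U = 1 / 21 = 0.047619
U% = 4.76%

4.76


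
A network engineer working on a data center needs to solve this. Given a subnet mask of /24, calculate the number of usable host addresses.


Given: subnet mask /24
Host bits = 32 - 24 = 8
Total addresses = 2^8 = 256
Usable hosts = 256 - 2 (network + broadcast) = 254

254


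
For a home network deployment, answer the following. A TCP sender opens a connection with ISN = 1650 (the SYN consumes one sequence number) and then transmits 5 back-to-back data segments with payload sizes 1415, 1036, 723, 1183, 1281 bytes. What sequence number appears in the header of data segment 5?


The SYN occupies sequence number ISN = 1650, so the first data byte is ISN + 1 = 1651.
SEQ of data segment i = (ISN + 1) + sum of payload sizes of segments 1..i-1.
Segment 1: SEQ = 1651, payload = 1415 bytes
Segment 2: SEQ = 3066, payload = 1036 bytes
Segment 3: SEQ = 4102, payload = 723 bytes
Segment 4: SEQ = 4825, payload = 1183 bytes
Segment 5: SEQ = 6008, payload = 1281 bytes
SEQ of segment 5 = 1651 + 1415 + 1036 + 723 + 1183 = 6008

6008


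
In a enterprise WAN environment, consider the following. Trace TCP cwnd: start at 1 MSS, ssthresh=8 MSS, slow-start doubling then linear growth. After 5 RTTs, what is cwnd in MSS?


RTT 0: cwnd = 1 MSS (initial)
RTT 1: cwnd = 2 MSS (slow start, doubled)
RTT 2: cwnd = 4 MSS (slow start, doubled)
RTT 3: cwnd = 8 MSS (slow start, doubled)
RTT 4: cwnd = 9 MSS (congestion avoidance, +1)
RTT 5: cwnd = 10 MSS (congestion avoidance, +1)

10


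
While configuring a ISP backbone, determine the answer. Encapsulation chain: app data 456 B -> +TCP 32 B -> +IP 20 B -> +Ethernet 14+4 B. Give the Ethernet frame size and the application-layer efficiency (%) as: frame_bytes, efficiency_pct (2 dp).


TCP segment = 456 + 32 = 488 B
IP packet = 488 + 20 = 508 B
Ethernet frame = 508 + 14 + 4 = 526 B
Efficiency = app / frame = 456 / 526 = 0.866920 = 86.6920% -> 86.69% (2 dp)

526, 86.69


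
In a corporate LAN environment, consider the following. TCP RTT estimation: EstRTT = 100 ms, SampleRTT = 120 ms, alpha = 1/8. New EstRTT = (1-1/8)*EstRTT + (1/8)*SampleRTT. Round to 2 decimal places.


Given: EstRTT = 100 ms, SampleRTT = 120 ms, alpha = 1/8
New EstRTT = (1 - alpha) * EstRTT + alpha * SampleRTT
(7/8) * 100 = 87.5
(1/8) * 120 = 15
New EstRTT = 87.5 + 15 = 102.5 ms -> 102.50 ms (2 dp)

102.50


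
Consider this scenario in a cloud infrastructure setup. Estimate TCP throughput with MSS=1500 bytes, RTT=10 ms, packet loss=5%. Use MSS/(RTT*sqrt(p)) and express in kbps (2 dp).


Given: MSS = 1500 bytes, RTT = 10 ms, loss = 5%
RTT in seconds = 10 / 1000 = 0.01
Loss rate = 5% = 0.05
sqrt(loss) = sqrt(0.05) = 0.223606797750
Throughput (bytes/s) = 1500 / (0.01 * 0.223606797750) = 670820.3932
Throughput (kbps) = 670820.3932 * 8 / 1000 = 5366.563146 -> 5366.56 kbps (2 dp)

5366.56


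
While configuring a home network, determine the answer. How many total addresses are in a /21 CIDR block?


Given: CIDR prefix /21
Host bits = 32 - 21 = 11
Total addresses = 2^11 = 2048

2048


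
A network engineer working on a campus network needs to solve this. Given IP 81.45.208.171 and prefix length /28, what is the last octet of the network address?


Given: IP = 81.45.208.171, prefix = /28
Subnet mask = 255.255.255.240
Last octet of IP: 171
Last octet of mask: 240
Network last octet = 171 AND 240 = 160

160


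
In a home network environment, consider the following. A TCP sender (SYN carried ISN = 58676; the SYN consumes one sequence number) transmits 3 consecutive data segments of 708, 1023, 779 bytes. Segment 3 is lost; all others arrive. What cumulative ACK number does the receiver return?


SYN uses sequence number 58676; first data byte = ISN + 1 = 58677.
Segment 1: SEQ = 58677, len = 708 B, covers [58677, 59384]
Segment 2: SEQ = 59385, len = 1023 B, covers [59385, 60407]
Segment 3: SEQ = 60408, len = 779 B, covers [60408, 61186] [LOST]
In-order data received: bytes [58677, 60407] (segments 1..2).
Segment 3 missing -> gap begins at byte 60408.
Cumulative ACK = next expected in-order byte = 58677 + 708 + 1023 = 60408

60408


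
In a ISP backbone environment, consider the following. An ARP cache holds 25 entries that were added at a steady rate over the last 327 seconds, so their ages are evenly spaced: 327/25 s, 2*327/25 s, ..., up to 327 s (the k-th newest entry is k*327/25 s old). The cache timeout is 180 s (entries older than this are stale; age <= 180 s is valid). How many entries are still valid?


Ages are k * 327/25 s for k = 1..25 (spacing = 13.0800 s).
Entry k is valid iff k * 327/25 <= 180 iff k <= 25 * 180 / 327 = 13.7615
n_valid = floor(13.7615) = 13
(n_stale = 25 - 13 = 12)

13


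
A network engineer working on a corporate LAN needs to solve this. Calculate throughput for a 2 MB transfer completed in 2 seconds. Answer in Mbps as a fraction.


Given: file = 2 MB, time = 2 s
File in Mb = 2 * 8 = 16 Mb
Throughput = 16 / 2 Mbps
Throughput = 8 Mbps

8


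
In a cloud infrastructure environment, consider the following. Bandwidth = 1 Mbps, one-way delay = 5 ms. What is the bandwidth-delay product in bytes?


Given: bandwidth = 1 Mbps, delay = 5 ms
BDP in bits = 1 * 10^6 * 5 / 1000
BDP in bits = 5000
BDP in bytes = 5000 / 8 = 625

625


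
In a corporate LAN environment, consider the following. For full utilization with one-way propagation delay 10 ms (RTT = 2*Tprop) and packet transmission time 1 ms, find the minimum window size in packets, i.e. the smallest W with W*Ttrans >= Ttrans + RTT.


Given: Ttrans = 1 ms, RTT = 20 ms (= 2 * Tprop, Tprop = 10 ms)
Time until first ACK returns = Ttrans + RTT = 1 + 20 = 21 ms
Need W * Ttrans >= Ttrans + RTT  ->  W >= (Ttrans + RTT) / Ttrans
(Ttrans + RTT) / Ttrans = 21 / 1 = 21
W_min = ceil(21) = 21

21


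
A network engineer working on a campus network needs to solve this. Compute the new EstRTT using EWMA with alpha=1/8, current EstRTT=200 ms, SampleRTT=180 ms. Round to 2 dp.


Given: EstRTT = 200 ms, SampleRTT = 180 ms, alpha = 1/8
New EstRTT = (1 - alpha) * EstRTT + alpha * SampleRTT
(7/8) * 200 = 175
(1/8) * 180 = 22.5
New EstRTT = 175 + 22.5 = 197.5 ms -> 197.50 ms (2 dp)

197.50


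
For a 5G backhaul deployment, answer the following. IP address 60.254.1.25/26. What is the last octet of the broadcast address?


Given: IP = 60.254.1.25, prefix = /26
Host bits = 32 - 26 = 6
Network last octet = 25 AND mask = 0
Host part size = 2^6 - 1 = 63
Broadcast last octet = 0 OR 63 = 63

63


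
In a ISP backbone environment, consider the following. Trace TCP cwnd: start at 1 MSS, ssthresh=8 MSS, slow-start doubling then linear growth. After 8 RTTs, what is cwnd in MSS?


RTT 0: cwnd = 1 MSS (initial)
RTT 1: cwnd = 2 MSS (slow start, doubled)
RTT 2: cwnd = 4 MSS (slow start, doubled)
RTT 3: cwnd = 8 MSS (slow start, doubled)
RTT 4: cwnd = 9 MSS (congestion avoidance, +1)
RTT 5: cwnd = 10 MSS (congestion avoidance, +1)
RTT 6: cwnd = 11 MSS (congestion avoidance, +1)
RTT 7: cwnd = 12 MSS (congestion avoidance, +1)
RTT 8: cwnd = 13 MSS (congestion avoidance, +1)

13


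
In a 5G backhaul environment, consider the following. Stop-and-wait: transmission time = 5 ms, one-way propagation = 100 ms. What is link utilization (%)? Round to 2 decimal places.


Given: Ttrans = 5 ms, Tprop = 100 ms
RTT = 2 * Tprop = 2 * 100 = 200 ms
U = Ttrans / (Ttrans + RTT)
U = 5 / (5 + 200)
U = 5 / 205 = 0.02439
U% = 2.44%

2.44


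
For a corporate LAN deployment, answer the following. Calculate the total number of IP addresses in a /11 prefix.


Given: CIDR prefix /11
Host bits = 32 - 11 = 21
Total addresses = 2^21 = 2097152

2097152


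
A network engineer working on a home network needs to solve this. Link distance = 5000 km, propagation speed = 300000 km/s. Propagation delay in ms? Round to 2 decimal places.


Given: distance = 5000 km, speed = 300000 km/s
Delay = distance / speed = 5000 / 300000 seconds
Delay in ms = 5000 * 1000 / 300000
Delay = 16.6667 ms
Rounded to 2 dp = 16.67 ms

16.67


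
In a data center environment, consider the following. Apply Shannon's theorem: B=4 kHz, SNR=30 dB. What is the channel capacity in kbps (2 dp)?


Given: B = 4 kHz, SNR = 30 dB
SNR linear = 10^(30/10) = 1000
1 + SNR = 1001
log2(1001) = 9.9672262588
C = 4 * 1000 * 9.9672262588 = 39868.9050 bps
C = 39.868905 kbps -> 39.87 kbps (2 dp)

39.87


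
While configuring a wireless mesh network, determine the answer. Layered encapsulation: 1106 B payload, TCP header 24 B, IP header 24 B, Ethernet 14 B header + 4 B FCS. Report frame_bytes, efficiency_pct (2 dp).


TCP segment = 1106 + 24 = 1130 B
IP packet = 1130 + 24 = 1154 B
Ethernet frame = 1154 + 14 + 4 = 1172 B
Efficiency = app / frame = 1106 / 1172 = 0.943686 = 94.3686% -> 94.37% (2 dp)

1172, 94.37


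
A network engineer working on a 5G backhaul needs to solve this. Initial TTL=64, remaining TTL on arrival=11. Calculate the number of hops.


Given: initial TTL = 64, received TTL = 11
Hops = initial TTL - received TTL
Hops = 64 - 11 = 53

53


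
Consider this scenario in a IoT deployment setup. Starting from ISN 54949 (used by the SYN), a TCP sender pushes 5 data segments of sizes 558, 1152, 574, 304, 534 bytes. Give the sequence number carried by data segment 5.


The SYN occupies sequence number ISN = 54949, so the first data byte is ISN + 1 = 54950.
SEQ of data segment i = (ISN + 1) + sum of payload sizes of segments 1..i-1.
Segment 1: SEQ = 54950, payload = 558 bytes
Segment 2: SEQ = 55508, payload = 1152 bytes
Segment 3: SEQ = 56660, payload = 574 bytes
Segment 4: SEQ = 57234, payload = 304 bytes
Segment 5: SEQ = 57538, payload = 534 bytes
SEQ of segment 5 = 54950 + 558 + 1152 + 574 + 304 = 57538

57538
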